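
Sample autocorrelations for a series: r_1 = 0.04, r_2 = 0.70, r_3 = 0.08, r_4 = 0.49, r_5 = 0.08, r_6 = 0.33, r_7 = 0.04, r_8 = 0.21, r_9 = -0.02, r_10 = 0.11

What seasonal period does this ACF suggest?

2

The largest autocorrelation is r_2 = 0.70, with weaker echoes at lags 4 (0.49), 6 (0.33) and 8 (0.21); the remaining lags stay at or below 0.11.
The dominant spike at lag 2 indicates a seasonal period of 2.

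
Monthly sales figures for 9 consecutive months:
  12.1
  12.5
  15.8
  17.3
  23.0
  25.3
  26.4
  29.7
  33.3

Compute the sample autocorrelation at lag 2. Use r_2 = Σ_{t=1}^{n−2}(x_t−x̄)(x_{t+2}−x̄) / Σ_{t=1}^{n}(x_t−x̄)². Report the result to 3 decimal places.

Mean x̄ = (12.1 + 12.5 + 15.8 + 17.3 + 23.0 + 25.3 + 26.4 + 29.7 + 33.3)/9 = 21.7111
Numerator Σ_{t=1}^{7}(x_t−x̄)(x_{t+2}−x̄) = 163.0475
Denominator Σ(x_t−x̄)² = 466.2689
r_2 = 163.0475 / 466.2689 = 0.350

0.350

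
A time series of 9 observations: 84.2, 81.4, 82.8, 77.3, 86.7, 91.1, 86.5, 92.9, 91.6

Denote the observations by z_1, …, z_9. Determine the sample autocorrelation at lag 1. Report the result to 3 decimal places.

Mean z̄ = (84.2 + 81.4 + 82.8 + 77.3 + 86.7 + 91.1 + 86.5 + 92.9 + 91.6)/9 = 86.0556
Numerator Σ_{t=1}^{8}(z_t−z̄)(z_{t+1}−z̄) = 93.1402
Denominator Σ(z_t−z̄)² = 216.0222
r_1 = 93.1402 / 216.0222 = 0.431

0.431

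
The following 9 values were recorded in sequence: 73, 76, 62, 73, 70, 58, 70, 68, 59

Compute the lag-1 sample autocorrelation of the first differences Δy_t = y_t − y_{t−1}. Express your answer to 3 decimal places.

First differences Δy: 3, -14, 11, -3, -12, 12, -2, -9
Mean of differences = -1.7500
Numerator Σ(Δy_t−Δȳ)(Δy_{t+1}−Δȳ) = -360.0625
Denominator Σ(Δy_t−Δȳ)² = 683.5000
r_1(Δy) = -360.0625 / 683.5000 = -0.527

-0.527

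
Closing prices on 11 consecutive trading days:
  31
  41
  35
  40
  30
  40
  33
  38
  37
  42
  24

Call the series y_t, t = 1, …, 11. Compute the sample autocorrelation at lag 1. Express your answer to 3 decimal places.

-0.511

Mean ȳ = (31 + 41 + 35 + 40 + 30 + 40 + 33 + 38 + 37 + 42 + 24)/11 = 35.5455
Numerator Σ_{t=1}^{10}(y_t−ȳ)(y_{t+1}−ȳ) = -158.7521
Denominator Σ(y_t−ȳ)² = 310.7273
r_1 = -158.7521 / 310.7273 = -0.511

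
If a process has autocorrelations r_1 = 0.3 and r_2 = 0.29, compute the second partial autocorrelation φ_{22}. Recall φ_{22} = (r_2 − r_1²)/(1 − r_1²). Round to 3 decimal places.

φ_{22} = (r_2 − r_1²) / (1 − r_1²)
r_1² = (0.3)² = 0.09
Numerator = 0.29 − 0.0900 = 0.2000; denominator = 1 − 0.0900 = 0.9100
φ_{22} = 0.2000 / 0.9100 = 0.220

0.220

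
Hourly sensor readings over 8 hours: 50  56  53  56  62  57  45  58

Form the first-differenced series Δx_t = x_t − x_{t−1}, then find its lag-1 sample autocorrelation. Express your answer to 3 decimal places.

-0.295

First differences Δx: 6, -3, 3, 6, -5, -12, 13
Mean of differences = 1.1429
Numerator Σ(Δx_t−Δx̄)(Δx_{t+1}−Δx̄) = -123.7347
Denominator Σ(Δx_t−Δx̄)² = 418.8571
r_1(Δx) = -123.7347 / 418.8571 = -0.295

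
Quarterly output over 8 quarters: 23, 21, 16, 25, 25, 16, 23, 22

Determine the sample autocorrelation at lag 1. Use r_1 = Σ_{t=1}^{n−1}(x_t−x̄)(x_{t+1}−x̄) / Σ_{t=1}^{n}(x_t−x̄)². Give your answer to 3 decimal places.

-0.358

Mean x̄ = (23 + 21 + 16 + 25 + 25 + 16 + 23 + 22)/8 = 21.3750
Deviations from mean: 1.6250, -0.3750, -5.3750, 3.6250, 3.6250, -5.3750, 1.6250, 0.6250
Σ(x_t−x̄)(x_{t+1}−x̄) = (-0.6094) + (2.0156) + (-19.4844) + (13.1406) + (-19.4844) + (-8.7344) + (1.0156) = -32.1406
Denominator Σ(x_t−x̄)² = 89.8750
r_1 = -32.1406 / 89.8750 = -0.358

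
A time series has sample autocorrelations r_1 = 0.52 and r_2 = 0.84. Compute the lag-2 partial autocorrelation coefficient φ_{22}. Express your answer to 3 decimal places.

0.781

φ_{22} = (r_2 − r_1²) / (1 − r_1²)
r_1² = (0.52)² = 0.2704
Numerator = 0.84 − 0.2704 = 0.5696; denominator = 1 − 0.2704 = 0.7296
φ_{22} = 0.5696 / 0.7296 = 0.781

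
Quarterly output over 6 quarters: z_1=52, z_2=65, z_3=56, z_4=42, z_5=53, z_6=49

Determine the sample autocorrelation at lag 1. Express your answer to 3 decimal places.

-0.029

Mean z̄ = (52 + 65 + 56 + 42 + 53 + 49)/6 = 52.8333
Σ(z_t−z̄)(z_{t+1}−z̄) = (-10.1389) + (38.5278) + (-34.3056) + (-1.8056) + (-0.6389) = -8.3611
Denominator Σ(z_t−z̄)² = 290.8333
r_1 = -8.3611 / 290.8333 = -0.029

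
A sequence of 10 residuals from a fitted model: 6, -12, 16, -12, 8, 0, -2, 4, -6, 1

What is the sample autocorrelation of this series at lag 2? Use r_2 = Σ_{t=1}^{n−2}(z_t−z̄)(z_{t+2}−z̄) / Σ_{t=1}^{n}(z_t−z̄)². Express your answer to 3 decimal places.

Mean z̄ = (6 − 12 + 16 − 12 + 8 + 0 − 2 + 4 − 6 + 1)/10 = 0.3000
Numerator Σ_{t=1}^{8}(z_t−z̄)(z_{t+2}−z̄) = 363.6200
Denominator Σ(z_t−z̄)² = 700.1000
r_2 = 363.6200 / 700.1000 = 0.519

0.519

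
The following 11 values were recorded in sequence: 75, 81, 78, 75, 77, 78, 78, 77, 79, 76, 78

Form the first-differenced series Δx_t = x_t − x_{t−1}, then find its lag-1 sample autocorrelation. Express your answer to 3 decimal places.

First differences Δx: 6, -3, -3, 2, 1, 0, -1, 2, -3, 2
Mean of differences = 0.3000
Numerator Σ(Δx_t−Δx̄)(Δx_{t+1}−Δx̄) = -25.5900
Denominator Σ(Δx_t−Δx̄)² = 76.1000
r_1(Δx) = -25.5900 / 76.1000 = -0.336

-0.336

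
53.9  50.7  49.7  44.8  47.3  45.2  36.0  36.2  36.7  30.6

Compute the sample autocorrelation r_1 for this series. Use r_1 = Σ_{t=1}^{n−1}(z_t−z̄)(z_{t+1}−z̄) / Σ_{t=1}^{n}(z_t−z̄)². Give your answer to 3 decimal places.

Mean z̄ = (53.9 + 50.7 + 49.7 + 44.8 + 47.3 + 45.2 + 36.0 + 36.2 + 36.7 + 30.6)/10 = 43.1100
Numerator Σ_{t=1}^{9}(z_t−z̄)(z_{t+1}−z̄) = 317.6419
Denominator Σ(z_t−z̄)² = 538.1290
r_1 = 317.6419 / 538.1290 = 0.590

0.590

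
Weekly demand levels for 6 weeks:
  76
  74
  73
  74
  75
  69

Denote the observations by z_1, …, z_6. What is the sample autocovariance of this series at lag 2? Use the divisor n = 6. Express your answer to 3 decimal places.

Mean z̄ = (76 + 74 + 73 + 74 + 75 + 69)/6 = 73.5000
Σ_{t=1}^{4}(z_t−z̄)(z_{t+2}−z̄) = -4.0000
γ_2 = -4.0000 / 6 = -0.667

-0.667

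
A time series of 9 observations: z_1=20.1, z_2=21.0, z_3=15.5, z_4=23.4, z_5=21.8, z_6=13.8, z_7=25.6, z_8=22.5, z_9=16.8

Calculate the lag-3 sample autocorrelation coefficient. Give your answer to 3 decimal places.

0.601

Mean z̄ = (20.1 + 21.0 + 15.5 + 23.4 + 21.8 + 13.8 + 25.6 + 22.5 + 16.8)/9 = 20.0556
Σ(z_t−z̄)(z_{t+3}−z̄) = (0.1486) + (1.6475) + (28.4975) + (18.5431) + (4.2642) + (20.3653) = 73.4663
Denominator Σ(z_t−z̄)² = 122.3222
r_3 = 73.4663 / 122.3222 = 0.601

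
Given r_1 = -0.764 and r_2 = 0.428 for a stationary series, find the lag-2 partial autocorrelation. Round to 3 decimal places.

φ_{22} = (r_2 − r_1²) / (1 − r_1²)
r_1² = (-0.764)² = 0.583696
Numerator = 0.428 − 0.5837 = -0.1557; denominator = 1 − 0.5837 = 0.4163
φ_{22} = -0.1557 / 0.4163 = -0.374

-0.374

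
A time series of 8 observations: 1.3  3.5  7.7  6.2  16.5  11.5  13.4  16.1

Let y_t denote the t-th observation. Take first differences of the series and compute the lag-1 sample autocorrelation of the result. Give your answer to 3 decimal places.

-0.692

First differences Δy: 2.2, 4.2, -1.5, 10.3, -5.0, 1.9, 2.7
Mean of differences = 2.1143
Numerator Σ(Δy_t−Δȳ)(Δy_{t+1}−Δȳ) = -93.7816
Denominator Σ(Δy_t−Δȳ)² = 135.4286
r_1(Δy) = -93.7816 / 135.4286 = -0.692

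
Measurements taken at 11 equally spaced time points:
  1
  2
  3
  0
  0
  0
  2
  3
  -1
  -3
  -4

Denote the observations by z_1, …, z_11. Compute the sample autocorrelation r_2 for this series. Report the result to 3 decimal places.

Mean z̄ = (1 + 2 + 3 + 0 + 0 + 0 + 2 + 3 − 1 − 3 − 4)/11 = 0.2727
Numerator Σ_{t=1}^{9}(z_t−z̄)(z_{t+2}−z̄) = -6.0579
Denominator Σ(z_t−z̄)² = 52.1818
r_2 = -6.0579 / 52.1818 = -0.116

-0.116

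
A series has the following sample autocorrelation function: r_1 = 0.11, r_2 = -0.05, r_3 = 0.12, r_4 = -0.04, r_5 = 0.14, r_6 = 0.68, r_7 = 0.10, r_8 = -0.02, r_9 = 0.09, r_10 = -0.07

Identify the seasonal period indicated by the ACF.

6

The largest autocorrelation is r_6 = 0.68; the remaining lags stay at or below 0.14.
The dominant spike at lag 6 indicates a seasonal period of 6.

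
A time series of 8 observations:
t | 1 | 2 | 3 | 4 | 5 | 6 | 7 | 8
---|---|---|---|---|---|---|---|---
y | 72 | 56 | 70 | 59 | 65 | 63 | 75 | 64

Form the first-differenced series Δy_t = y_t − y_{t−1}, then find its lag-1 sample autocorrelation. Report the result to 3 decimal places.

-0.681

First differences Δy: -16, 14, -11, 6, -2, 12, -11
Mean of differences = -1.1429
Numerator Σ(Δy_t−Δȳ)(Δy_{t+1}−Δȳ) = -591.5918
Denominator Σ(Δy_t−Δȳ)² = 868.8571
r_1(Δy) = -591.5918 / 868.8571 = -0.681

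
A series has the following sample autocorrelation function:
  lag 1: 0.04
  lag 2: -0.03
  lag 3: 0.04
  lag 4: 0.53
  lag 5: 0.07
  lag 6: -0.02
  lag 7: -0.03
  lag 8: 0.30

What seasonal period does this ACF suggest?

The largest autocorrelation is r_4 = 0.53, with a weaker echo at lag 8 (0.30); the remaining lags stay at or below 0.07.
The dominant spike at lag 4 indicates a seasonal period of 4.

4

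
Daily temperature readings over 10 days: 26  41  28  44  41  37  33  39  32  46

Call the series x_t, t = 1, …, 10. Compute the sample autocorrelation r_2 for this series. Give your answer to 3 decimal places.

0.276

Mean x̄ = (26 + 41 + 28 + 44 + 41 + 37 + 33 + 39 + 32 + 46)/10 = 36.7000
Numerator Σ_{t=1}^{8}(x_t−x̄)(x_{t+2}−x̄) = 112.8200
Denominator Σ(x_t−x̄)² = 408.1000
r_2 = 112.8200 / 408.1000 = 0.276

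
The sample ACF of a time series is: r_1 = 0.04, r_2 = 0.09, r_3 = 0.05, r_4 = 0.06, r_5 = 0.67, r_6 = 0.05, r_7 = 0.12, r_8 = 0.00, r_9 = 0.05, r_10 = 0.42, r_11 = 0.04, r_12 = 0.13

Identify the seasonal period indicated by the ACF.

The largest autocorrelation is r_5 = 0.67, with a weaker echo at lag 10 (0.42); the remaining lags stay at or below 0.13.
The dominant spike at lag 5 indicates a seasonal period of 5.

5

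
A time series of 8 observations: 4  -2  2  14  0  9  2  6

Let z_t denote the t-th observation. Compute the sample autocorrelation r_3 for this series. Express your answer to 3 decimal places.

Mean z̄ = (4 − 2 + 2 + 14 + 0 + 9 + 2 + 6)/8 = 4.3750
Deviations from mean: -0.3750, -6.3750, -2.3750, 9.6250, -4.3750, 4.6250, -2.3750, 1.6250
Numerator Σ_{t=1}^{5}(z_t−z̄)(z_{t+3}−z̄) = -16.6719
Denominator Σ(z_t−z̄)² = 187.8750
r_3 = -16.6719 / 187.8750 = -0.089

-0.089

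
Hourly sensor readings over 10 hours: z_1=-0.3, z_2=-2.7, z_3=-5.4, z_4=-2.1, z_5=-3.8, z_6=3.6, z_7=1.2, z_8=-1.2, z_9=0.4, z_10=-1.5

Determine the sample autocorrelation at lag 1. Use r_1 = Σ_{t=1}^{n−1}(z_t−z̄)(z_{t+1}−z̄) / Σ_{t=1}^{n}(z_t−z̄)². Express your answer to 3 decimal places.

Mean z̄ = (-0.3 − 2.7 − 5.4 − 2.1 − 3.8 + 3.6 + 1.2 − 1.2 + 0.4 − 1.5)/10 = -1.1800
Numerator Σ_{t=1}^{9}(z_t−z̄)(z_{t+1}−z̄) = 9.6376
Denominator Σ(z_t−z̄)² = 59.7160
r_1 = 9.6376 / 59.7160 = 0.161

0.161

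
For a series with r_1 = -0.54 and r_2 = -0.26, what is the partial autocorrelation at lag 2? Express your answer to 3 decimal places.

-0.779

φ_{22} = (r_2 − r_1²) / (1 − r_1²)
r_1² = (-0.54)² = 0.2916
Numerator = -0.26 − 0.2916 = -0.5516; denominator = 1 − 0.2916 = 0.7084
φ_{22} = -0.5516 / 0.7084 = -0.779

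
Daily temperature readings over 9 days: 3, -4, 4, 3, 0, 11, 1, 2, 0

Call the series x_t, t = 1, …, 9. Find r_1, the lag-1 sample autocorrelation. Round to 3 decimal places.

Mean x̄ = (3 − 4 + 4 + 3 + 0 + 11 + 1 + 2 + 0)/9 = 2.2222
Numerator Σ_{t=1}^{8}(x_t−x̄)(x_{t+1}−x̄) = -45.7160
Denominator Σ(x_t−x̄)² = 131.5556
r_1 = -45.7160 / 131.5556 = -0.348

-0.348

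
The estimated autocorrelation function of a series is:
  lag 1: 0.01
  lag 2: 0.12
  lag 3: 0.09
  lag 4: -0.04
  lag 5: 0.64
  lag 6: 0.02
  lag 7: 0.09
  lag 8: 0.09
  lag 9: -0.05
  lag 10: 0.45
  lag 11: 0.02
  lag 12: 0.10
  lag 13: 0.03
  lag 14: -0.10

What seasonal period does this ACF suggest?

The largest autocorrelation is r_5 = 0.64, with a weaker echo at lag 10 (0.45); the remaining lags stay at or below 0.12.
The dominant spike at lag 5 indicates a seasonal period of 5.

5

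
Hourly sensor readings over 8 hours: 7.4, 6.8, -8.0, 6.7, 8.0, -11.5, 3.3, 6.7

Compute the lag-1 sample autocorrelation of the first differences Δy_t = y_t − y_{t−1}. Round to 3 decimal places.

First differences Δy: -0.6, -14.8, 14.7, 1.3, -19.5, 14.8, 3.4
Mean of differences = -0.1000
Numerator Σ(Δy_t−Δȳ)(Δy_{t+1}−Δȳ) = -453.5600
Denominator Σ(Δy_t−Δȳ)² = 1047.9600
r_1(Δy) = -453.5600 / 1047.9600 = -0.433

-0.433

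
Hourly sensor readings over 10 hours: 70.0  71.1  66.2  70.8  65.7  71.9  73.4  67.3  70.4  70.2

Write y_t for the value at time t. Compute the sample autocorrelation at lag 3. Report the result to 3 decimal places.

0.072

Mean ȳ = (70.0 + 71.1 + 66.2 + 70.8 + 65.7 + 71.9 + 73.4 + 67.3 + 70.4 + 70.2)/10 = 69.7000
Σ(y_t−ȳ)(y_{t+3}−ȳ) = (0.3300) + (-5.6000) + (-7.7000) + (4.0700) + (9.6000) + (1.5400) + (1.8500) = 4.0900
Denominator Σ(y_t−ȳ)² = 56.5400
r_3 = 4.0900 / 56.5400 = 0.072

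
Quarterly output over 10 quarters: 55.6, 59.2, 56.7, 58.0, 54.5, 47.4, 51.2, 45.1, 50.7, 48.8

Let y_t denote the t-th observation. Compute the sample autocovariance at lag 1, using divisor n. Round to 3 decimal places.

10.838

Mean ȳ = (55.6 + 59.2 + 56.7 + 58.0 + 54.5 + 47.4 + 51.2 + 45.1 + 50.7 + 48.8)/10 = 52.7200
Σ_{t=1}^{9}(y_t−ȳ)(y_{t+1}−ȳ) = 108.3756
γ_1 = 108.3756 / 10 = 10.838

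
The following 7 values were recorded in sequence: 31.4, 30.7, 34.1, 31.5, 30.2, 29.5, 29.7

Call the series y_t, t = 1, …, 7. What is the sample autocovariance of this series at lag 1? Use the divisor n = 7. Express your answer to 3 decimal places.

Mean ȳ = (31.4 + 30.7 + 34.1 + 31.5 + 30.2 + 29.5 + 29.7)/7 = 31.0143
Deviations: 0.3857, -0.3143, 3.0857, 0.4857, -0.8143, -1.5143, -1.3143
Σ_{t=1}^{6}(y_t−ȳ)(y_{t+1}−ȳ) = 3.2355
γ_1 = 3.2355 / 7 = 0.462

0.462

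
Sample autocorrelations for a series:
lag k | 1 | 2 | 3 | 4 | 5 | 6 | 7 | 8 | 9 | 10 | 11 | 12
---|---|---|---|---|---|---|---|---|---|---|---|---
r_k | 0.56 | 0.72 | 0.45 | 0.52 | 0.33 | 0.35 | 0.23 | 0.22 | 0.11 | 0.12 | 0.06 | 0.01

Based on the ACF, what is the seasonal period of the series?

The largest autocorrelation is r_2 = 0.72; the remaining lags stay at or below 0.56.
The dominant spike at lag 2 indicates a seasonal period of 2.

2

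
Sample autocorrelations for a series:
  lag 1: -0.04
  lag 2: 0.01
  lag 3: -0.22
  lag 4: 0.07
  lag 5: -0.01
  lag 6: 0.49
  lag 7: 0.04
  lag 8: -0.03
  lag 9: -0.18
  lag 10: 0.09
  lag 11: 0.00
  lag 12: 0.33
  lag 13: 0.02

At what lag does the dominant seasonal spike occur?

The largest autocorrelation is r_6 = 0.49, with a weaker echo at lag 12 (0.33); the remaining lags stay at or below 0.09.
The dominant spike at lag 6 indicates a seasonal period of 6.

6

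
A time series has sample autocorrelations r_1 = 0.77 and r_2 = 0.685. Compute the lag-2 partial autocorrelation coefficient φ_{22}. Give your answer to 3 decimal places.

0.226

φ_{22} = (r_2 − r_1²) / (1 − r_1²)
r_1² = (0.77)² = 0.5929
Numerator = 0.685 − 0.5929 = 0.0921; denominator = 1 − 0.5929 = 0.4071
φ_{22} = 0.0921 / 0.4071 = 0.226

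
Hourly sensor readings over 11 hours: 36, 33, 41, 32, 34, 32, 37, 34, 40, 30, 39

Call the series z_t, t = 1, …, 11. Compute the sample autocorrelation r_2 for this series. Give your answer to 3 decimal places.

0.380

Mean z̄ = (36 + 33 + 41 + 32 + 34 + 32 + 37 + 34 + 40 + 30 + 39)/11 = 35.2727
Numerator Σ_{t=1}^{9}(z_t−z̄)(z_{t+2}−z̄) = 49.4876
Denominator Σ(z_t−z̄)² = 130.1818
r_2 = 49.4876 / 130.1818 = 0.380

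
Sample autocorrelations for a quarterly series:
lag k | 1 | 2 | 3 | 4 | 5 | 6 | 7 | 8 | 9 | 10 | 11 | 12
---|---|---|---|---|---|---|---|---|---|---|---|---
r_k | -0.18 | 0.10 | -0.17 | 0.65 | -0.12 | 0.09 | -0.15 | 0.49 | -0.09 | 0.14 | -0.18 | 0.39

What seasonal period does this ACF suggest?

The largest autocorrelation is r_4 = 0.65, with weaker echoes at lags 8 (0.49) and 12 (0.39); the remaining lags stay at or below 0.14.
The dominant spike at lag 4 indicates a seasonal period of 4.

4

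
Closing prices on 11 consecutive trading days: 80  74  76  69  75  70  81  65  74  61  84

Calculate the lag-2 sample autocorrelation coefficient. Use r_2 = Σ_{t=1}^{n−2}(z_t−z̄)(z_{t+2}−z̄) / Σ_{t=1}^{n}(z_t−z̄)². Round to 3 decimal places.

0.397

Mean z̄ = (80 + 74 + 76 + 69 + 75 + 70 + 81 + 65 + 74 + 61 + 84)/11 = 73.5455
Numerator Σ_{t=1}^{9}(z_t−z̄)(z_{t+2}−z̄) = 189.9504
Denominator Σ(z_t−z̄)² = 478.7273
r_2 = 189.9504 / 478.7273 = 0.397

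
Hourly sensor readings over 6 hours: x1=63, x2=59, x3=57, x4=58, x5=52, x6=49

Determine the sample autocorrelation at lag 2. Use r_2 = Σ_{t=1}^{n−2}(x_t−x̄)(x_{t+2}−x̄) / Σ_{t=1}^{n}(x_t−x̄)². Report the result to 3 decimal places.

Mean x̄ = (63 + 59 + 57 + 58 + 52 + 49)/6 = 56.3333
Σ(x_t−x̄)(x_{t+2}−x̄) = (4.4444) + (4.4444) + (-2.8889) + (-12.2222) = -6.2222
Denominator Σ(x_t−x̄)² = 127.3333
r_2 = -6.2222 / 127.3333 = -0.049

-0.049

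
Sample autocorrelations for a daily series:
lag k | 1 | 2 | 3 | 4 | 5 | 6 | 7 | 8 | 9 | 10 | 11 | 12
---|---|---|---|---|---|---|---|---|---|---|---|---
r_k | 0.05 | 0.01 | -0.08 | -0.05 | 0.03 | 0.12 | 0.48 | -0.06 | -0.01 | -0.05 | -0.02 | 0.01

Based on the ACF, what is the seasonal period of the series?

7

The largest autocorrelation is r_7 = 0.48; the remaining lags stay at or below 0.12.
The dominant spike at lag 7 indicates a seasonal period of 7.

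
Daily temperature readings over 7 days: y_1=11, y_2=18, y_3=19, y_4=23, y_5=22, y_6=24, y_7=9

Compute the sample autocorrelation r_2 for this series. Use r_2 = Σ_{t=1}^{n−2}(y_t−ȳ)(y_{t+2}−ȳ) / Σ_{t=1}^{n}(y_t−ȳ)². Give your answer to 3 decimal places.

Mean ȳ = (11 + 18 + 19 + 23 + 22 + 24 + 9)/7 = 18.0000
Deviations from mean: -7.0000, 0.0000, 1.0000, 5.0000, 4.0000, 6.0000, -9.0000
Σ(y_t−ȳ)(y_{t+2}−ȳ) = (-7.0000) + (0.0000) + (4.0000) + (30.0000) + (-36.0000) = -9.0000
Denominator Σ(y_t−ȳ)² = 208.0000
r_2 = -9.0000 / 208.0000 = -0.043

-0.043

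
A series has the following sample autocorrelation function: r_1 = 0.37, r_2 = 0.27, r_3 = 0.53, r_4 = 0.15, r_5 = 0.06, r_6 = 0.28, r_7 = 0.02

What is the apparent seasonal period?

The largest autocorrelation is r_3 = 0.53; the remaining lags stay at or below 0.37. The elevated value at lag 1 (0.37), dropping to 0.27 at lag 2, reflects decaying short-term dependence rather than seasonality.
The dominant spike at lag 3 indicates a seasonal period of 3.

3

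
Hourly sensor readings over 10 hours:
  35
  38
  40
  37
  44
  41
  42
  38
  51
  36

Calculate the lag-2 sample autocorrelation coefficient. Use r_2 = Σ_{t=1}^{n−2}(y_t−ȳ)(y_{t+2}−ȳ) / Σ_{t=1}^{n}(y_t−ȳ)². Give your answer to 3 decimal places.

Mean ȳ = (35 + 38 + 40 + 37 + 44 + 41 + 42 + 38 + 51 + 36)/10 = 40.2000
Numerator Σ_{t=1}^{8}(y_t−ȳ)(y_{t+2}−ȳ) = 38.5200
Denominator Σ(y_t−ȳ)² = 199.6000
r_2 = 38.5200 / 199.6000 = 0.193

0.193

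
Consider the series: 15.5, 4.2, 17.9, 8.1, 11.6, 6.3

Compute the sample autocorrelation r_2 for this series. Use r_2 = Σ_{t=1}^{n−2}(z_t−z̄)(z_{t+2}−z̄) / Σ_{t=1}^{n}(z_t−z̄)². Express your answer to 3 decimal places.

0.485

Mean z̄ = (15.5 + 4.2 + 17.9 + 8.1 + 11.6 + 6.3)/6 = 10.6000
Deviations from mean: 4.9000, -6.4000, 7.3000, -2.5000, 1.0000, -4.3000
Σ(z_t−z̄)(z_{t+2}−z̄) = (35.7700) + (16.0000) + (7.3000) + (10.7500) = 69.8200
Denominator Σ(z_t−z̄)² = 144.0000
r_2 = 69.8200 / 144.0000 = 0.485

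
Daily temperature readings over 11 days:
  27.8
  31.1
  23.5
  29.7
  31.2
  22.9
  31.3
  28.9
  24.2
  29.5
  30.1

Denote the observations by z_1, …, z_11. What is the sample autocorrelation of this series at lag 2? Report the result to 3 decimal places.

-0.289

Mean z̄ = (27.8 + 31.1 + 23.5 + 29.7 + 31.2 + 22.9 + 31.3 + 28.9 + 24.2 + 29.5 + 30.1)/11 = 28.2000
Numerator Σ_{t=1}^{9}(z_t−z̄)(z_{t+2}−z̄) = -29.3200
Denominator Σ(z_t−z̄)² = 101.4000
r_2 = -29.3200 / 101.4000 = -0.289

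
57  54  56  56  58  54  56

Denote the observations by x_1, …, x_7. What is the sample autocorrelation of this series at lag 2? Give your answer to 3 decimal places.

0.019

Mean x̄ = (57 + 54 + 56 + 56 + 58 + 54 + 56)/7 = 55.8571
Deviations from mean: 1.1429, -1.8571, 0.1429, 0.1429, 2.1429, -1.8571, 0.1429
Σ(x_t−x̄)(x_{t+2}−x̄) = (0.1633) + (-0.2653) + (0.3061) + (-0.2653) + (0.3061) = 0.2449
Denominator Σ(x_t−x̄)² = 12.8571
r_2 = 0.2449 / 12.8571 = 0.019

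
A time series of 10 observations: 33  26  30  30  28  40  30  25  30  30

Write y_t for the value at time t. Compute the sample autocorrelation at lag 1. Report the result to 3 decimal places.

Mean ȳ = (33 + 26 + 30 + 30 + 28 + 40 + 30 + 25 + 30 + 30)/10 = 30.2000
Numerator Σ_{t=1}^{9}(y_t−ȳ)(y_{t+1}−ȳ) = -31.8400
Denominator Σ(y_t−ȳ)² = 153.6000
r_1 = -31.8400 / 153.6000 = -0.207

-0.207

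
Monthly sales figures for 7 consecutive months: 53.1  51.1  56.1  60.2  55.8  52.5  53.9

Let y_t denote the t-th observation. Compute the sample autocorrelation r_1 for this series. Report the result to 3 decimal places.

Mean ȳ = (53.1 + 51.1 + 56.1 + 60.2 + 55.8 + 52.5 + 53.9)/7 = 54.6714
Deviations from mean: -1.5714, -3.5714, 1.4286, 5.5286, 1.1286, -2.1714, -0.7714
Numerator Σ_{t=1}^{6}(y_t−ȳ)(y_{t+1}−ȳ) = 13.8720
Denominator Σ(y_t−ȳ)² = 54.4143
r_1 = 13.8720 / 54.4143 = 0.255

0.255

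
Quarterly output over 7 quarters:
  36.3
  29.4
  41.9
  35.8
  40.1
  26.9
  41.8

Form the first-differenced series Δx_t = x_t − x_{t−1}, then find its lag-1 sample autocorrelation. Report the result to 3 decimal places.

First differences Δx: -6.9, 12.5, -6.1, 4.3, -13.2, 14.9
Mean of differences = 0.9167
Numerator Σ(Δx_t−Δx̄)(Δx_{t+1}−Δx̄) = -440.7186
Denominator Σ(Δx_t−Δx̄)² = 650.7683
r_1(Δx) = -440.7186 / 650.7683 = -0.677

-0.677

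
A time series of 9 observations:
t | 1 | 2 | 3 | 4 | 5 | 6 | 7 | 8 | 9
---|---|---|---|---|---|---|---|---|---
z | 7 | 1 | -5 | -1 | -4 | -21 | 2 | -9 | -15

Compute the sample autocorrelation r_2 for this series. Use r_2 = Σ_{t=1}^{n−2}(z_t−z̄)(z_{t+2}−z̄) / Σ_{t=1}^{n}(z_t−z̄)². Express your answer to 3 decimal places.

Mean z̄ = (7 + 1 − 5 − 1 − 4 − 21 + 2 − 9 − 15)/9 = -5.0000
Numerator Σ_{t=1}^{7}(z_t−z̄)(z_{t+2}−z̄) = -39.0000
Denominator Σ(z_t−z̄)² = 618.0000
r_2 = -39.0000 / 618.0000 = -0.063

-0.063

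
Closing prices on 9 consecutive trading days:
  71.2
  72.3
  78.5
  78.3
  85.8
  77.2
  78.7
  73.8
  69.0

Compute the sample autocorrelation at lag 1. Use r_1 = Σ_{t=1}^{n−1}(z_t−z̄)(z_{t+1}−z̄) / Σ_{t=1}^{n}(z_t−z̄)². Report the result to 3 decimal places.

0.291

Mean z̄ = (71.2 + 72.3 + 78.5 + 78.3 + 85.8 + 77.2 + 78.7 + 73.8 + 69.0)/9 = 76.0889
Numerator Σ_{t=1}^{8}(z_t−z̄)(z_{t+1}−z̄) = 60.1321
Denominator Σ(z_t−z̄)² = 206.8089
r_1 = 60.1321 / 206.8089 = 0.291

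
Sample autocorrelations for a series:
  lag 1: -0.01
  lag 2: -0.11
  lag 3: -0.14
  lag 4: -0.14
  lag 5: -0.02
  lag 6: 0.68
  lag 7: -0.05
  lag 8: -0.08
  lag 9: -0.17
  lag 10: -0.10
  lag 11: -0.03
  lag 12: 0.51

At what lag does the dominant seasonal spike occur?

6

The largest autocorrelation is r_6 = 0.68, with a weaker echo at lag 12 (0.51); the remaining lags stay at or below -0.01.
The dominant spike at lag 6 indicates a seasonal period of 6.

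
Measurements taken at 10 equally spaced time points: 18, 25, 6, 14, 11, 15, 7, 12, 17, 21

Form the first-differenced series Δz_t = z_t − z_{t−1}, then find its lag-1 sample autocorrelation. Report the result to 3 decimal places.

-0.550

First differences Δz: 7, -19, 8, -3, 4, -8, 5, 5, 4
Mean of differences = 0.3333
Numerator Σ(Δz_t−Δz̄)(Δz_{t+1}−Δz̄) = -345.4444
Denominator Σ(Δz_t−Δz̄)² = 628.0000
r_1(Δz) = -345.4444 / 628.0000 = -0.550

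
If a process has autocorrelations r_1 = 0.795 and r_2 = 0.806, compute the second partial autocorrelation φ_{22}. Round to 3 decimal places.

0.473

φ_{22} = (r_2 − r_1²) / (1 − r_1²)
r_1² = (0.795)² = 0.632025
Numerator = 0.806 − 0.6320 = 0.1740; denominator = 1 − 0.6320 = 0.3680
φ_{22} = 0.1740 / 0.3680 = 0.473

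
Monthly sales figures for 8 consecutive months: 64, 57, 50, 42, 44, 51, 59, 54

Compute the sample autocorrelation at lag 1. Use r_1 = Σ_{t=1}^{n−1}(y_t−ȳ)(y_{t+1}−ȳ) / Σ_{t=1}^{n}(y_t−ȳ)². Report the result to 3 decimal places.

0.439

Mean ȳ = (64 + 57 + 50 + 42 + 44 + 51 + 59 + 54)/8 = 52.6250
Deviations from mean: 11.3750, 4.3750, -2.6250, -10.6250, -8.6250, -1.6250, 6.3750, 1.3750
Numerator Σ_{t=1}^{7}(y_t−ȳ)(y_{t+1}−ȳ) = 170.2344
Denominator Σ(y_t−ȳ)² = 387.8750
r_1 = 170.2344 / 387.8750 = 0.439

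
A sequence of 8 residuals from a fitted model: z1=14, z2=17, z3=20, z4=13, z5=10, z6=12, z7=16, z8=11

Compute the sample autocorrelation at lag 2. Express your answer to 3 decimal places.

-0.341

Mean z̄ = (14 + 17 + 20 + 13 + 10 + 12 + 16 + 11)/8 = 14.1250
Numerator Σ_{t=1}^{6}(z_t−z̄)(z_{t+2}−z̄) = -26.9063
Denominator Σ(z_t−z̄)² = 78.8750
r_2 = -26.9063 / 78.8750 = -0.341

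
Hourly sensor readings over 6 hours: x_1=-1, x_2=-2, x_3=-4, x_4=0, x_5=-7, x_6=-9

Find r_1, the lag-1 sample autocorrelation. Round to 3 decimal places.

Mean x̄ = (-1 − 2 − 4 + 0 − 7 − 9)/6 = -3.8333
Numerator Σ_{t=1}^{5}(x_t−x̄)(x_{t+1}−x̄) = 8.4722
Denominator Σ(x_t−x̄)² = 62.8333
r_1 = 8.4722 / 62.8333 = 0.135

0.135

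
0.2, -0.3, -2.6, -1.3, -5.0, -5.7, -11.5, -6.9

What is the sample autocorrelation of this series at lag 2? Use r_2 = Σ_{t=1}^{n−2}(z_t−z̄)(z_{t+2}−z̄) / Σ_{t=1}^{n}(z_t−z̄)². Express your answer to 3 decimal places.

0.206

Mean z̄ = (0.2 − 0.3 − 2.6 − 1.3 − 5.0 − 5.7 − 11.5 − 6.9)/8 = -4.1375
Deviations from mean: 4.3375, 3.8375, 1.5375, 2.8375, -0.8625, -1.5625, -7.3625, -2.7625
Σ(z_t−z̄)(z_{t+2}−z̄) = (6.6689) + (10.8889) + (-1.3261) + (-4.4336) + (6.3502) + (4.3164) = 22.4647
Denominator Σ(z_t−z̄)² = 108.9788
r_2 = 22.4647 / 108.9788 = 0.206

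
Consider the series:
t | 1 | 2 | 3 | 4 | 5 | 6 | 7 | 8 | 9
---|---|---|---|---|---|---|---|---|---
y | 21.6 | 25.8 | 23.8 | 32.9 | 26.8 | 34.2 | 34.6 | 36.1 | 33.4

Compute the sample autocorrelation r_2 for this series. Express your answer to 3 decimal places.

0.424

Mean ȳ = (21.6 + 25.8 + 23.8 + 32.9 + 26.8 + 34.2 + 34.6 + 36.1 + 33.4)/9 = 29.9111
Σ(y_t−ȳ)(y_{t+2}−ȳ) = (50.7901) + (-12.2877) + (19.0123) + (12.8190) + (-14.5877) + (26.5435) + (16.3590) = 98.6486
Denominator Σ(y_t−ȳ)² = 232.7889
r_2 = 98.6486 / 232.7889 = 0.424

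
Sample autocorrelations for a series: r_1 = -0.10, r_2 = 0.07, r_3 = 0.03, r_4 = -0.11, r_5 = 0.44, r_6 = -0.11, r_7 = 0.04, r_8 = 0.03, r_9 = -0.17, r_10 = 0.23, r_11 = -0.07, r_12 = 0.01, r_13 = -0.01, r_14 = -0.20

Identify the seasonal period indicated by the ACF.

The largest autocorrelation is r_5 = 0.44, with a weaker echo at lag 10 (0.23); the remaining lags stay at or below 0.07.
The dominant spike at lag 5 indicates a seasonal period of 5.

5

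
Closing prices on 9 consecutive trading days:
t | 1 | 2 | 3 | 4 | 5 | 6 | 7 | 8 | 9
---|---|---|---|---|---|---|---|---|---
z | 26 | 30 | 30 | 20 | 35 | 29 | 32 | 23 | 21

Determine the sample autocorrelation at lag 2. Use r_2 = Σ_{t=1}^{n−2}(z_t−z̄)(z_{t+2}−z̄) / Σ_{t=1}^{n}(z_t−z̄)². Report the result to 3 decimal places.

Mean z̄ = (26 + 30 + 30 + 20 + 35 + 29 + 32 + 23 + 21)/9 = 27.3333
Numerator Σ_{t=1}^{7}(z_t−z̄)(z_{t+2}−z̄) = -15.8889
Denominator Σ(z_t−z̄)² = 212.0000
r_2 = -15.8889 / 212.0000 = -0.075

-0.075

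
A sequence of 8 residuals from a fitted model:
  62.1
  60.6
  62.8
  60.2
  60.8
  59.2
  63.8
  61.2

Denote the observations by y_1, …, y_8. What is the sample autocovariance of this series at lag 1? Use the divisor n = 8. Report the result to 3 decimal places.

-0.893

Mean ȳ = (62.1 + 60.6 + 62.8 + 60.2 + 60.8 + 59.2 + 63.8 + 61.2)/8 = 61.3375
Deviations: 0.7625, -0.7375, 1.4625, -1.1375, -0.5375, -2.1375, 2.4625, -0.1375
Σ_{t=1}^{7}(y_t−ȳ)(y_{t+1}−ȳ) = -7.1464
γ_1 = -7.1464 / 8 = -0.893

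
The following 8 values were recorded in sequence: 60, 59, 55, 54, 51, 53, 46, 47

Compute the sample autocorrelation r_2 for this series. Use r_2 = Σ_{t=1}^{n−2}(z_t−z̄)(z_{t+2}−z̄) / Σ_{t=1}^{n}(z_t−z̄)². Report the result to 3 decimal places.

Mean z̄ = (60 + 59 + 55 + 54 + 51 + 53 + 46 + 47)/8 = 53.1250
Deviations from mean: 6.8750, 5.8750, 1.8750, 0.8750, -2.1250, -0.1250, -7.1250, -6.1250
Σ(z_t−z̄)(z_{t+2}−z̄) = (12.8906) + (5.1406) + (-3.9844) + (-0.1094) + (15.1406) + (0.7656) = 29.8438
Denominator Σ(z_t−z̄)² = 178.8750
r_2 = 29.8438 / 178.8750 = 0.167

0.167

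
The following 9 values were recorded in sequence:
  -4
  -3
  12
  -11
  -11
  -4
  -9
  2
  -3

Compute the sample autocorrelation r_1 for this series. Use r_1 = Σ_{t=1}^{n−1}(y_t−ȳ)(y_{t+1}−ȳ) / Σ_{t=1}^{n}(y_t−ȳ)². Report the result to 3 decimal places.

Mean ȳ = (-4 − 3 + 12 − 11 − 11 − 4 − 9 + 2 − 3)/9 = -3.4444
Numerator Σ_{t=1}^{8}(y_t−ȳ)(y_{t+1}−ȳ) = -73.5309
Denominator Σ(y_t−ȳ)² = 414.2222
r_1 = -73.5309 / 414.2222 = -0.178

-0.178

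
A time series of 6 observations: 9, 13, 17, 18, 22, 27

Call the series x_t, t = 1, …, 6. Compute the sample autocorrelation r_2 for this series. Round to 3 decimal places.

Mean x̄ = (9 + 13 + 17 + 18 + 22 + 27)/6 = 17.6667
Deviations from mean: -8.6667, -4.6667, -0.6667, 0.3333, 4.3333, 9.3333
Σ(x_t−x̄)(x_{t+2}−x̄) = (5.7778) + (-1.5556) + (-2.8889) + (3.1111) = 4.4444
Denominator Σ(x_t−x̄)² = 203.3333
r_2 = 4.4444 / 203.3333 = 0.022

0.022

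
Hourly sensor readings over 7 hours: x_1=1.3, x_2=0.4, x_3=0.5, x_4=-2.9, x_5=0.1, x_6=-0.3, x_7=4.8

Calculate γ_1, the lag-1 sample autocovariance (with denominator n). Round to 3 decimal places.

-0.225

Mean x̄ = (1.3 + 0.4 + 0.5 − 2.9 + 0.1 − 0.3 + 4.8)/7 = 0.5571
Σ_{t=1}^{6}(x_t−x̄)(x_{t+1}−x̄) = -1.5747
γ_1 = -1.5747 / 7 = -0.225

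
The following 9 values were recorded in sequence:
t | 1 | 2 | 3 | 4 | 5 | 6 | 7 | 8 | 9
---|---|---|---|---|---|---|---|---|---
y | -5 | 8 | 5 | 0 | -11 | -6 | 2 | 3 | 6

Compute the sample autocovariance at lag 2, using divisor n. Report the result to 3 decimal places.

Mean ȳ = (-5 + 8 + 5 + 0 − 11 − 6 + 2 + 3 + 6)/9 = 0.2222
Σ_{t=1}^{7}(y_t−ȳ)(y_{t+2}−ȳ) = -105.8765
γ_2 = -105.8765 / 9 = -11.764

-11.764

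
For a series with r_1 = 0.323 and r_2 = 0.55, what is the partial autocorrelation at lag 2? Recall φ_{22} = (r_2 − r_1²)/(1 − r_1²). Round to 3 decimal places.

0.498

φ_{22} = (r_2 − r_1²) / (1 − r_1²)
r_1² = (0.323)² = 0.104329
Numerator = 0.55 − 0.1043 = 0.4457; denominator = 1 − 0.1043 = 0.8957
φ_{22} = 0.4457 / 0.8957 = 0.498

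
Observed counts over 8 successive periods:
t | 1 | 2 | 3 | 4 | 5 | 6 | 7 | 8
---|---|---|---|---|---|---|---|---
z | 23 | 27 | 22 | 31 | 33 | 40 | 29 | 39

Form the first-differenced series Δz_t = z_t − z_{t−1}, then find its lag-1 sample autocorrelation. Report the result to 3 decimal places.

First differences Δz: 4, -5, 9, 2, 7, -11, 10
Mean of differences = 2.2857
Numerator Σ(Δz_t−Δz̄)(Δz_{t+1}−Δz̄) = -229.7959
Denominator Σ(Δz_t−Δz̄)² = 359.4286
r_1(Δz) = -229.7959 / 359.4286 = -0.639

-0.639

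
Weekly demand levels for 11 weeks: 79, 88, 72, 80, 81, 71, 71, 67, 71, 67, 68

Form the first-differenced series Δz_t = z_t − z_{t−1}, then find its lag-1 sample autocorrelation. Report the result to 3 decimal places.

-0.620

First differences Δz: 9, -16, 8, 1, -10, 0, -4, 4, -4, 1
Mean of differences = -1.1000
Numerator Σ(Δz_t−Δz̄)(Δz_{t+1}−Δz̄) = -334.3100
Denominator Σ(Δz_t−Δz̄)² = 538.9000
r_1(Δz) = -334.3100 / 538.9000 = -0.620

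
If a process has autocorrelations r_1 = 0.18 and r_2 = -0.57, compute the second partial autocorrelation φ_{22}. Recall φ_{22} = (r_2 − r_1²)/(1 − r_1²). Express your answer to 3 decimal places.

-0.623

φ_{22} = (r_2 − r_1²) / (1 − r_1²)
r_1² = (0.18)² = 0.0324
Numerator = -0.57 − 0.0324 = -0.6024; denominator = 1 − 0.0324 = 0.9676
φ_{22} = -0.6024 / 0.9676 = -0.623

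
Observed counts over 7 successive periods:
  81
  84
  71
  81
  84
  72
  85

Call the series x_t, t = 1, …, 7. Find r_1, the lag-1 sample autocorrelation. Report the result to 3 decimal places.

-0.547

Mean x̄ = (81 + 84 + 71 + 81 + 84 + 72 + 85)/7 = 79.7143
Numerator Σ_{t=1}^{6}(x_t−x̄)(x_{t+1}−x̄) = -111.3673
Denominator Σ(x_t−x̄)² = 203.4286
r_1 = -111.3673 / 203.4286 = -0.547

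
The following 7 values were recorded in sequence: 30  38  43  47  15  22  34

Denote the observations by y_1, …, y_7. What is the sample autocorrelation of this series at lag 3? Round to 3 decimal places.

Mean ȳ = (30 + 38 + 43 + 47 + 15 + 22 + 34)/7 = 32.7143
Deviations from mean: -2.7143, 5.2857, 10.2857, 14.2857, -17.7143, -10.7143, 1.2857
Σ(y_t−ȳ)(y_{t+3}−ȳ) = (-38.7755) + (-93.6327) + (-110.2041) + (18.3673) = -224.2449
Denominator Σ(y_t−ȳ)² = 775.4286
r_3 = -224.2449 / 775.4286 = -0.289

-0.289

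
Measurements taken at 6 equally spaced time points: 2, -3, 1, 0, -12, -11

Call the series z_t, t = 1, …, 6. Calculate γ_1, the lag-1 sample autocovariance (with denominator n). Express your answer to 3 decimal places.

Mean z̄ = (2 − 3 + 1 + 0 − 12 − 11)/6 = -3.8333
Σ_{t=1}^{5}(z_t−z̄)(z_{t+1}−z̄) = 54.6389
γ_1 = 54.6389 / 6 = 9.106

9.106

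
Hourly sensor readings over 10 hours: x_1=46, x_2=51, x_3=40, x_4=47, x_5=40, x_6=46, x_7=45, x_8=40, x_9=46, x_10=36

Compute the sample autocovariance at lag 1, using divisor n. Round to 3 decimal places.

Mean x̄ = (46 + 51 + 40 + 47 + 40 + 46 + 45 + 40 + 46 + 36)/10 = 43.7000
Σ_{t=1}^{9}(x_t−x̄)(x_{t+1}−x̄) = -71.1900
γ_1 = -71.1900 / 10 = -7.119

-7.119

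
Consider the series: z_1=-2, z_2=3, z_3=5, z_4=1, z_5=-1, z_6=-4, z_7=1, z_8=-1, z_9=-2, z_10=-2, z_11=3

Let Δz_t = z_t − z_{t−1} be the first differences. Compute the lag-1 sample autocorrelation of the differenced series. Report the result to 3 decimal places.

-0.043

First differences Δz: 5, 2, -4, -2, -3, 5, -2, -1, 0, 5
Mean of differences = 0.5000
Numerator Σ(Δz_t−Δz̄)(Δz_{t+1}−Δz̄) = -4.7500
Denominator Σ(Δz_t−Δz̄)² = 110.5000
r_1(Δz) = -4.7500 / 110.5000 = -0.043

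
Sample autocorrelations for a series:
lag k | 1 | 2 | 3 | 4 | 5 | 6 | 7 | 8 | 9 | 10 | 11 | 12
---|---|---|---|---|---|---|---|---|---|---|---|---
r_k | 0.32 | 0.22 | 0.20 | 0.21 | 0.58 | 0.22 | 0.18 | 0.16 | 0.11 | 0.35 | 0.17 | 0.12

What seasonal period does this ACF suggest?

5

The largest autocorrelation is r_5 = 0.58, with a weaker echo at lag 10 (0.35); the remaining lags stay at or below 0.32. The elevated value at lag 1 (0.32), dropping to 0.22 at lag 2, reflects decaying short-term dependence rather than seasonality.
The dominant spike at lag 5 indicates a seasonal period of 5.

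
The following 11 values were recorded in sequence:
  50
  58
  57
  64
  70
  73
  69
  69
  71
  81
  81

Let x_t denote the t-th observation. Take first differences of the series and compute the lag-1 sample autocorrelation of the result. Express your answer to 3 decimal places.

-0.153

First differences Δx: 8, -1, 7, 6, 3, -4, 0, 2, 10, 0
Mean of differences = 3.1000
Numerator Σ(Δx_t−Δx̄)(Δx_{t+1}−Δx̄) = -27.9100
Denominator Σ(Δx_t−Δx̄)² = 182.9000
r_1(Δx) = -27.9100 / 182.9000 = -0.153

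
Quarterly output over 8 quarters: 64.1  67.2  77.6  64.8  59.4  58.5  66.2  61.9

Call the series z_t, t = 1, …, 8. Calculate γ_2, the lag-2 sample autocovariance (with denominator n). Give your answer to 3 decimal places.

Mean z̄ = (64.1 + 67.2 + 77.6 + 64.8 + 59.4 + 58.5 + 66.2 + 61.9)/8 = 64.9625
Deviations: -0.8625, 2.2375, 12.6375, -0.1625, -5.5625, -6.4625, 1.2375, -3.0625
Σ_{t=1}^{6}(z_t−z̄)(z_{t+2}−z̄) = -67.6016
γ_2 = -67.6016 / 8 = -8.450

-8.450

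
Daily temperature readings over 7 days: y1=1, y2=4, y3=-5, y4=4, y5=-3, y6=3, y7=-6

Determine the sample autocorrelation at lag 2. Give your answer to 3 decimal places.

0.491

Mean ȳ = (1 + 4 − 5 + 4 − 3 + 3 − 6)/7 = -0.2857
Deviations from mean: 1.2857, 4.2857, -4.7143, 4.2857, -2.7143, 3.2857, -5.7143
Numerator Σ_{t=1}^{5}(y_t−ȳ)(y_{t+2}−ȳ) = 54.6939
Denominator Σ(y_t−ȳ)² = 111.4286
r_2 = 54.6939 / 111.4286 = 0.491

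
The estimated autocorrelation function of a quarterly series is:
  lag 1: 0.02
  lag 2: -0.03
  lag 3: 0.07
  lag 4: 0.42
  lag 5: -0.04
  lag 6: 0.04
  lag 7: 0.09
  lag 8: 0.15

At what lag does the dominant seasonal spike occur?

4

The largest autocorrelation is r_4 = 0.42, with a weaker echo at lag 8 (0.15); the remaining lags stay at or below 0.09.
The dominant spike at lag 4 indicates a seasonal period of 4.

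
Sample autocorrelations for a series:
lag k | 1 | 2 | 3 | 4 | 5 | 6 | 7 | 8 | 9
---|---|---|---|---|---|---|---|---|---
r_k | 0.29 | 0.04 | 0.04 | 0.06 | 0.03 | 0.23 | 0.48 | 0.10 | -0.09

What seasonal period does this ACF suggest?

7

The largest autocorrelation is r_7 = 0.48; the remaining lags stay at or below 0.29. The elevated value at lag 1 (0.29), dropping to 0.04 at lag 2, reflects decaying short-term dependence rather than seasonality.
The dominant spike at lag 7 indicates a seasonal period of 7.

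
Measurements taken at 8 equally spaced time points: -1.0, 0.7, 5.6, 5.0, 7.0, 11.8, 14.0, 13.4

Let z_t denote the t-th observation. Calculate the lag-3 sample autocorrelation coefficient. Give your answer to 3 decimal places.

-0.021

Mean z̄ = (-1.0 + 0.7 + 5.6 + 5.0 + 7.0 + 11.8 + 14.0 + 13.4)/8 = 7.0625
Deviations from mean: -8.0625, -6.3625, -1.4625, -2.0625, -0.0625, 4.7375, 6.9375, 6.3375
Numerator Σ_{t=1}^{5}(z_t−z̄)(z_{t+3}−z̄) = -4.6067
Denominator Σ(z_t−z̄)² = 222.6188
r_3 = -4.6067 / 222.6188 = -0.021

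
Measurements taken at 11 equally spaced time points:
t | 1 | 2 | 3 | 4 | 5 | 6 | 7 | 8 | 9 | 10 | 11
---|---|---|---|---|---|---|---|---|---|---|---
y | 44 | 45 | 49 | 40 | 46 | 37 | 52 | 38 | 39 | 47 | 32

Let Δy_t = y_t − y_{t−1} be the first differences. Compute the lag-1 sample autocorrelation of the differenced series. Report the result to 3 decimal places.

First differences Δy: 1, 4, -9, 6, -9, 15, -14, 1, 8, -15
Mean of differences = -1.2000
Numerator Σ(Δy_t−Δȳ)(Δy_{t+1}−Δȳ) = -610.0400
Denominator Σ(Δy_t−Δȳ)² = 911.6000
r_1(Δy) = -610.0400 / 911.6000 = -0.669

-0.669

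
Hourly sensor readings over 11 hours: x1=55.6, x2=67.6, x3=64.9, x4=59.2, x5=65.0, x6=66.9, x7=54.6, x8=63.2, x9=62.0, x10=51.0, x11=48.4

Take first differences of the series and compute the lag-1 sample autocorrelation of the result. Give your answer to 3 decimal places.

-0.262

First differences Δx: 12.0, -2.7, -5.7, 5.8, 1.9, -12.3, 8.6, -1.2, -11.0, -2.6
Mean of differences = -0.7200
Numerator Σ(Δx_t−Δx̄)(Δx_{t+1}−Δx̄) = -149.1904
Denominator Σ(Δx_t−Δx̄)² = 570.2960
r_1(Δx) = -149.1904 / 570.2960 = -0.262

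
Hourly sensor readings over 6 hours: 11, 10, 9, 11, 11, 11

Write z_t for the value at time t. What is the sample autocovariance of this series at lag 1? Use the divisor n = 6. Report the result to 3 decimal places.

0.042

Mean z̄ = (11 + 10 + 9 + 11 + 11 + 11)/6 = 10.5000
Σ_{t=1}^{5}(z_t−z̄)(z_{t+1}−z̄) = 0.2500
γ_1 = 0.2500 / 6 = 0.042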